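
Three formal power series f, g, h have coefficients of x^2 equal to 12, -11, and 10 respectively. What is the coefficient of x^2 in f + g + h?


Series addition is componentwise:
12 + -11 + 10
= 11

11


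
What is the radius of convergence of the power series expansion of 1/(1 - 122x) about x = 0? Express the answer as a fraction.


Expanding 1/(1 - 122x) = sum_{k>=0} 122^k x^k, the series converges when |122x| < 1, i.e., |x| < 1/122.
So the radius of convergence is 1/122 = 1/122.

1/122


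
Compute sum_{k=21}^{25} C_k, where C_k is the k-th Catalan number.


C_21 through C_25: 24466267020, 91482563640, 343059613650, 1289904147324, 4861946401452
Sum = 24466267020 + 91482563640 + 343059613650 + 1289904147324 + 4861946401452
= 6610858993086

6610858993086


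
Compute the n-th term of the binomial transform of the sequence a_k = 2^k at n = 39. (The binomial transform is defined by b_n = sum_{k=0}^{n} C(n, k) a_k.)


With a_k = 2^k, b_n = sum_{k=0}^{n} C(n, k) 2^k = (1 + 2)^n by the binomial theorem.
For n = 39: (1 + 2)^39 = 3^39 = 4052555153018976267.

4052555153018976267


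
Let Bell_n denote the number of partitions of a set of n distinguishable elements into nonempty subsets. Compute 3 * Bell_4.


Bell_4 can be computed from the Bell triangle or from Dobinski's identity Bell_n = (1/e) * sum_{k>=0} k^n / k!.
Computing Bell_4 = 15.
Then 3 * 15 = 45.

45


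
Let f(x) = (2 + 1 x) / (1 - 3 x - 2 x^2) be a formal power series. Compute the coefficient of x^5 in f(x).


Write f(x) = sum_{k>=0} a_k x^k. Multiplying both sides by 1 - 3 x - 2 x^2 gives
(1 - 3 x - 2 x^2) sum_{k>=0} a_k x^k = 2 + 1 x.
Matching coefficients:
 x^0: a_0 = 2
 x^1: a_1 - 3 a_0 = 1  =>  a_1 = 3*2 + 1 = 7
 x^k (k >= 2): a_k = 3 a_{k-1} + 2 a_{k-2}.
Iterating: a_2 = 25, a_3 = 89, a_4 = 317, a_5 = 1129.
So the coefficient of x^5 is 1129.

1129


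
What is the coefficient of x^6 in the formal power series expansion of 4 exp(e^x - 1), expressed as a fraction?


exp(e^x - 1) is the exponential generating function for the Bell numbers Bell_k: exp(e^x - 1) = sum_{k>=0} Bell_k x^k / k!.
So the coefficient of x^6 in 4 exp(e^x - 1) is 4 Bell_6 / 6!.
Computing: Bell_6 = 203 and 6! = 720, giving
4 * 203/720 = 203/180.

203/180


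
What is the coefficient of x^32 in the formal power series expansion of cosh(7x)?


The Maclaurin series is cosh(t) = sum_{m>=0} t^(2m) / (2m)!, so substituting t = 7x, only even powers of x are nonzero, with coefficient of x^(2m) equal to 7^(2m) / (2m)!.
For x^32 the coefficient is 7^32/32! = 1104427674243920646305299201/263130836933693530167218012160000000 = 459986536544739960976801/109592185311825710190428160000000.

459986536544739960976801/109592185311825710190428160000000


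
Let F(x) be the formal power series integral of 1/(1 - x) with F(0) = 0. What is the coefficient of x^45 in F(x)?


1/(1 - x) = sum_{k>=0} x^k. Integrating termwise and using F(0) = 0 gives
F(x) = sum_{k>=0} x^(k+1) / (k+1) = sum_{m>=1} x^m / m = -ln(1 - x).
So the coefficient of x^45 is 1/45 = 1/45.

1/45


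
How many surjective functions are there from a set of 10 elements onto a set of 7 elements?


By inclusion-exclusion on which target elements are missed, the number of surjections from an n-set onto a k-set is
surj(n, k) = sum_{j=0}^{k} (-1)^j C(k, j) (k - j)^n.
Equivalently surj(n, k) = k! * S(n, k), where S(n, k) is the Stirling number of the second kind.
For n = 10, k = 7:
S(10, 7) = 5880, so
surj = 7! * 5880 = 5040 * 5880 = 29635200.

29635200


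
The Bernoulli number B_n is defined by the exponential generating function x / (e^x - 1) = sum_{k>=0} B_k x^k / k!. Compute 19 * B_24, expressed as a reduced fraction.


Bernoulli numbers can also be computed recursively via B_0 = 1 and sum_{j=0}^{m} C(m+1, j) B_j = 0 for m >= 1. Odd-index Bernoulli numbers vanish for k >= 3.
Computing B_24 = -236364091/2730, so 19 * B_24 = 19 * -236364091/2730 = -4490917729/2730.

-4490917729/2730


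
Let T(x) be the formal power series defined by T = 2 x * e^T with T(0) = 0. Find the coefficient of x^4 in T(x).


Apply the Lagrange inversion formula: if T = 2 x * phi(T) with phi(t) = e^t, then
[x^n] T = 2^n * (1/n) [t^(n-1)] phi(t)^n = 2^n * (1/n) [t^(n-1)] e^(n t) = 2^n * (1/n) * n^(n-1) / (n-1)! = 2^n * n^(n-1) / n!.
When c = 1 this is the Cayley count of rooted labeled trees on n vertices, divided by n!.
For n = 4: 2^4 * 4^3 / 4! = 16 * 64/24 = 128/3.

128/3


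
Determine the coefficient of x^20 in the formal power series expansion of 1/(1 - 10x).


The geometric series identity gives 1/(1 - c x) = sum_{k>=0} c^k x^k, so the coefficient of x^k is c^k.
Here c = 10 and k = 20.
Computing: 10^20 = 100000000000000000000

100000000000000000000


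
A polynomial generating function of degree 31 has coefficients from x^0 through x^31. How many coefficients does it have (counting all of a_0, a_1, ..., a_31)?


A polynomial of degree 31 takes the form a_0 + a_1 x + ... + a_31 x^31.
The number of coefficients is 31 + 1 = 32.

32


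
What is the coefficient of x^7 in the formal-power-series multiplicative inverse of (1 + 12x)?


The inverse is 1/(1 + 12x). Apply the geometric identity 1/(1 - y) = sum_{k>=0} y^k with y = -12x:
1/(1 + 12x) = sum_{k>=0} (-12)^k x^k.
So the coefficient of x^7 is (-12)^7 = -35831808.

-35831808


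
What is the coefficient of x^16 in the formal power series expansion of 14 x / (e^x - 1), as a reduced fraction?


The exponential generating function for Bernoulli numbers is
x / (e^x - 1) = sum_{k>=0} B_k x^k / k!.
So the coefficient of x^16 in 14 x / (e^x - 1) is 14 B_16 / 16!.
Computing: B_16 = -3617/510, 16! = 20922789888000, giving
14 * -3617/510 / 20922789888000 = -3617/762187345920000.

-3617/762187345920000


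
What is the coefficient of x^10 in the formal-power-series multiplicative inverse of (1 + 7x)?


The inverse is 1/(1 + 7x). Apply the geometric identity 1/(1 - y) = sum_{k>=0} y^k with y = -7x:
1/(1 + 7x) = sum_{k>=0} (-7)^k x^k.
So the coefficient of x^10 is (-7)^10 = 282475249.

282475249


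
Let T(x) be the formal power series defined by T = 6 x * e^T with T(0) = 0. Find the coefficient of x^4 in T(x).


Apply the Lagrange inversion formula: if T = 6 x * phi(T) with phi(t) = e^t, then
[x^n] T = 6^n * (1/n) [t^(n-1)] phi(t)^n = 6^n * (1/n) [t^(n-1)] e^(n t) = 6^n * (1/n) * n^(n-1) / (n-1)! = 6^n * n^(n-1) / n!.
When c = 1 this is the Cayley count of rooted labeled trees on n vertices, divided by n!.
For n = 4: 6^4 * 4^3 / 4! = 1296 * 64/24 = 3456.

3456


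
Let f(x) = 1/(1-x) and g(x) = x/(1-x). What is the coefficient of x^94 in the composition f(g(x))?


First simplify the composition: f(g(x)) = 1/(1 - x/(1-x)) = (1-x)/((1-x) - x) = (1-x)/(1-2x).
Now extract the coefficient. Write (1-x)/(1-2x) = 1/(1-2x) - x/(1-2x).
The coefficient of x^n in 1/(1-2x) is 2^n, and in x/(1-2x) is 2^(n-1) (for n >= 1).
So the coefficient of x^94 is 2^94 - 2^93 = 19807040628566084398385987584 - 9903520314283042199192993792 = 9903520314283042199192993792.

9903520314283042199192993792


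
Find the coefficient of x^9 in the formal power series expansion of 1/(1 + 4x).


Write 1/(1 + c x) = 1/(1 - (-c) x) and apply the geometric-series identity
1/(1 - y) = sum_{k>=0} y^k to get 1/(1 + c x) = sum_{k>=0} (-c)^k x^k.
So the coefficient of x^k is (-c)^k = (-1)^k * c^k.
Here c = 4 and k = 9:
(-4)^9 = -1 * 262144 = -262144

-262144


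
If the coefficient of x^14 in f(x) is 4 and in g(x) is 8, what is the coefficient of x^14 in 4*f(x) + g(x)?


Scalar multiplication scales coefficients: 4 * 4 = 16.
Then add the g coefficient: 16 + 8
= 24

24


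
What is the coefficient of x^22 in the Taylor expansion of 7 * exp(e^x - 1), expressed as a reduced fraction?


exp(e^x - 1) = sum_{k>=0} Bell_k x^k / k!, where Bell_k is the k-th Bell number.
So the coefficient of x^22 is 7 * Bell_22 / 22!.
Computing: Bell_22 = 4506715738447323 and 22! = 1124000727777607680000, giving
7 * 4506715738447323/1124000727777607680000 = 88366975263673/3148461422346240000.

88366975263673/3148461422346240000


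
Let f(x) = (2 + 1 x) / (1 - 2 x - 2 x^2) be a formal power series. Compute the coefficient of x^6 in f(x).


Write f(x) = sum_{k>=0} a_k x^k. Multiplying both sides by 1 - 2 x - 2 x^2 gives
(1 - 2 x - 2 x^2) sum_{k>=0} a_k x^k = 2 + 1 x.
Matching coefficients:
 x^0: a_0 = 2
 x^1: a_1 - 2 a_0 = 1  =>  a_1 = 2*2 + 1 = 5
 x^k (k >= 2): a_k = 2 a_{k-1} + 2 a_{k-2}.
Iterating: a_2 = 14, a_3 = 38, a_4 = 104, a_5 = 284, a_6 = 776.
So the coefficient of x^6 is 776.

776


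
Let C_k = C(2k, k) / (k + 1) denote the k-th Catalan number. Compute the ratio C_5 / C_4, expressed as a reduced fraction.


Using C_k = (2k)! / (k! (k+1)!), the ratio C_{k+1}/C_k simplifies to
C_{k+1}/C_k = [(2k+2)! / ((k+1)! (k+2)!)] * [k! (k+1)! / (2k)!]
 = (2k+2)(2k+1) / ((k+1)(k+2)) = 2(2k+1) / (k+2).
For k = 4: 2(2*4 + 1) / (4 + 2) = 18/6 = 3.

3


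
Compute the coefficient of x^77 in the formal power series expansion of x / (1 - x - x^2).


Let f(x) = sum_{k>=0} a_k x^k. Multiplying f(x) * (1 - x - x^2) = x and matching coefficients gives a_0 = 0, a_1 = 1, and a_k = a_{k-1} + a_{k-2} for k >= 2. These are the Fibonacci numbers F_k.
Iterating from F_0 = 0, F_1 = 1:
F_0=0, F_1=1, F_2=1, F_3=2, F_4=3, F_5=5, F_6=8, F_7=13, F_8=21, F_9=34, ...
F_77 = 5527939700884757.

5527939700884757


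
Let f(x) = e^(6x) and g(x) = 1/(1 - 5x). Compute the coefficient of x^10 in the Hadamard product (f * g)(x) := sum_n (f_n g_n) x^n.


Expanding: f_k = 6^k/k! (from e^(6x)) and g_k = 5^k (from 1/(1 - 5x)). So the Hadamard coefficient (f * g)_k = 6^k 5^k / k! = (30)^k / k!.
For k = 10: 30^10/10! = 590490000000000/3628800 = 1139062500/7.

1139062500/7


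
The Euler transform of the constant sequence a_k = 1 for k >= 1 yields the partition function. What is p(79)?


The Euler transform converts the sequence a_k = 1 into the number of integer partitions.
Using the recurrence or dynamic programming:
p(79) = 13848650

13848650


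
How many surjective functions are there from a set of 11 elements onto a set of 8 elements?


By inclusion-exclusion on which target elements are missed, the number of surjections from an n-set onto a k-set is
surj(n, k) = sum_{j=0}^{k} (-1)^j C(k, j) (k - j)^n.
Equivalently surj(n, k) = k! * S(n, k), where S(n, k) is the Stirling number of the second kind.
For n = 11, k = 8:
S(11, 8) = 11880, so
surj = 8! * 11880 = 40320 * 11880 = 479001600.

479001600


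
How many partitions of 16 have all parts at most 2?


Using the generating function (1-x)^(-1)(1-x^2)^(-1),
the coefficient of x^16 counts these restricted partitions.
Result = 9

9


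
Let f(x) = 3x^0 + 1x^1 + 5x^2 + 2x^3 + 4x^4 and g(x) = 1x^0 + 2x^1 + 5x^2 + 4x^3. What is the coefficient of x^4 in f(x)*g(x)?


Cauchy product at x^4:
1*4 + 5*5 + 2*2 + 4*1
= 37

37


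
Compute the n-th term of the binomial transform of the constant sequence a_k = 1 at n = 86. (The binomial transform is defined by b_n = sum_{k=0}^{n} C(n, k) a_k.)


With a_k = 1 for all k, b_n = sum_{k=0}^{n} C(n, k) = 2^n by the binomial theorem.
For n = 86: 2^86 = 77371252455336267181195264.

77371252455336267181195264


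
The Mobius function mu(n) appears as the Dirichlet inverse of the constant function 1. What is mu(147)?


147 has a squared prime factor, so mu(147) = 0.
Factorization reveals a repeated prime.

0


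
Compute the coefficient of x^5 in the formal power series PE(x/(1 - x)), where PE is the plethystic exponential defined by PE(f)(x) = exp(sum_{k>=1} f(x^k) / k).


For f(x) = x/(1 - x) we have
sum_{k>=1} f(x^k) / k = sum_{k>=1} (1/k) * x^k / (1 - x^k) = sum_{k, m >= 1} x^(k m) / k,
which after exponentiating simplifies to
PE(x/(1 - x)) = prod_{k>=1} 1 / (1 - x^k).
This is the generating function for the partition function p(n), so the coefficient of x^5 is p(5).
Computing p(5) by dynamic programming over parts 1, 2, ..., 5: p(5) = 7.

7


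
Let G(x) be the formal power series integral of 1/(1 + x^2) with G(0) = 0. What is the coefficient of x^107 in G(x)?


1/(1 + x^2) = sum_{j>=0} (-1)^j x^(2j). Integrating termwise with G(0) = 0:
G(x) = sum_{j>=0} (-1)^j x^(2j+1) / (2j+1) = arctan(x).
Only odd powers are nonzero. For x^107 write 107 = 2*53 + 1, giving
(-1)^53 / 107 = -1/107 = -1/107.

-1/107


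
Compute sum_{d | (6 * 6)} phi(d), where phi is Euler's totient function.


First, 6 * 6 = 36. One classical identity is sum_{d | n} phi(d) = n (each k in [1, n] has a unique gcd with n, and among the k's with gcd(k, n) = n/d there are phi(d) of them). So the sum equals 36. We also verify directly:
Divisors of 36: 1, 2, 3, 4, 6, 9, 12, 18, 36.
phi values: 1, 1, 2, 2, 2, 6, 4, 6, 12.
Sum = 36.

36


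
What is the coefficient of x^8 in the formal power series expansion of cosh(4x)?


The Maclaurin series is cosh(t) = sum_{m>=0} t^(2m) / (2m)!, so substituting t = 4x, only even powers of x are nonzero, with coefficient of x^(2m) equal to 4^(2m) / (2m)!.
For x^8 the coefficient is 4^8/8! = 65536/40320 = 512/315.

512/315


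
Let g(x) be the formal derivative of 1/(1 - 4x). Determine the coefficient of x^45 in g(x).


Differentiate termwise: d/dx sum_{k>=0} 4^k x^k = sum_{k>=1} k 4^k x^(k-1) = sum_{j>=0} (j+1) 4^(j+1) x^j.
Equivalently, d/dx [1/(1 - 4x)] = 4/(1 - 4x)^2.
For j = 45: 46 * 4^46 = 46 * 4951760157141521099596496896 = 227780967228509970581438857216.

227780967228509970581438857216


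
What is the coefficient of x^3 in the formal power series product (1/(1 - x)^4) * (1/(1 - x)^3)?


Combine the factors: (1/(1 - x)^4) * (1/(1 - x)^3) = 1/(1 - x)^7.
Then use 1/(1 - x)^r = sum_{k>=0} C(k + r - 1, r - 1) x^k with r = 7 and k = 3:
C(9, 6) = 84.

84


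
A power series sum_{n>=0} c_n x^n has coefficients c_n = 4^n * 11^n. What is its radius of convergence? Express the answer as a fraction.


By the root test (Cauchy-Hadamard), the radius is R = 1 / limsup_n |c_n|^(1/n).
Here |c_n|^(1/n) = (4^n * 11^n)^(1/n) = 4 * 11 = 44 for all n.
So R = 1/44 = 1/44.

1/44


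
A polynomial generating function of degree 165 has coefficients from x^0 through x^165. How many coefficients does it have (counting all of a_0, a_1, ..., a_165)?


A polynomial of degree 165 takes the form a_0 + a_1 x + ... + a_165 x^165.
The number of coefficients is 165 + 1 = 166.

166


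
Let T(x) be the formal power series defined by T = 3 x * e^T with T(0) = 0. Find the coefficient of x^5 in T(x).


Apply the Lagrange inversion formula: if T = 3 x * phi(T) with phi(t) = e^t, then
[x^n] T = 3^n * (1/n) [t^(n-1)] phi(t)^n = 3^n * (1/n) [t^(n-1)] e^(n t) = 3^n * (1/n) * n^(n-1) / (n-1)! = 3^n * n^(n-1) / n!.
When c = 1 this is the Cayley count of rooted labeled trees on n vertices, divided by n!.
For n = 5: 3^5 * 5^4 / 5! = 243 * 625/120 = 10125/8.

10125/8


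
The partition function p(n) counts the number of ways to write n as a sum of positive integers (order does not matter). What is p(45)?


Using the generating function prod_{k>=1} 1/(1-x^k), we compute p(45).
By dynamic programming over parts 1 through 45:
p(45) = 89134

89134


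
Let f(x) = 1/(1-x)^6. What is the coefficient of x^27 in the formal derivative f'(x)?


Differentiate: d/dx [ 1/(1-x)^r ] = r / (1-x)^(r+1).
Here r = 6, so f'(x) = 6 / (1-x)^7.
The expansion of 1/(1-x)^(r+1) has coefficient of x^n equal to C(n+r, r).
So the coefficient of x^27 in f'(x) is
6 * C(33, 6) = 6 * 1107568 = 6645408

6645408


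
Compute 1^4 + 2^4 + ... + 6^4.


This power sum has a closed form given by Faulhaber's formula
sum_{k=1}^{m} k^p = (1 / (p + 1)) * sum_{j=0}^{p} C(p + 1, j) B_j m^(p + 1 - j),
but for small m direct computation is fastest:
1 + 16 + 81 + 256 + 625 + 1296 = 2275.

2275


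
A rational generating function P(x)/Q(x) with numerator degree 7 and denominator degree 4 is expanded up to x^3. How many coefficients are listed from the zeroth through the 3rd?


Expanding up to x^3 gives the coefficients for x^0, x^1, ..., x^3.
That is 3 + 1 = 4 coefficients in total.

4


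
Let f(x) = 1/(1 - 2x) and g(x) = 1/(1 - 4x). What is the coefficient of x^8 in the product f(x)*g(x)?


The coefficient of x^n in f*g is the Cauchy product: sum_{k=0}^{n} a^k * b^(n-k).
With a=2, b=4, n=8:
sum_{k=0}^{8} 2^k * 4^(8-k)
= 130816

130816


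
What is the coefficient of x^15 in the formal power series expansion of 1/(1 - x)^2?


The negative binomial / multiset identity is
1/(1 - x)^r = sum_{k>=0} C(k + r - 1, r - 1) x^k.
Here r = 2 and k = 15, so the coefficient is
C(15 + 1, 1) = C(16, 1)
= 16

16


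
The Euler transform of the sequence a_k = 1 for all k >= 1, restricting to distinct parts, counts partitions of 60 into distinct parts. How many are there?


Partitions of 60 into distinct parts can be computed via generating function.
Product (1+x)(1+x^2)(1+x^3)...
The coefficient of x^60 = 10880

10880


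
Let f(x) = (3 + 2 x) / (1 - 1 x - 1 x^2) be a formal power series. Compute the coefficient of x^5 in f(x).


Write f(x) = sum_{k>=0} a_k x^k. Multiplying both sides by 1 - 1 x - 1 x^2 gives
(1 - 1 x - 1 x^2) sum_{k>=0} a_k x^k = 3 + 2 x.
Matching coefficients:
 x^0: a_0 = 3
 x^1: a_1 - 1 a_0 = 2  =>  a_1 = 1*3 + 2 = 5
 x^k (k >= 2): a_k = 1 a_{k-1} + 1 a_{k-2}.
Iterating: a_2 = 8, a_3 = 13, a_4 = 21, a_5 = 34.
So the coefficient of x^5 is 34.

34


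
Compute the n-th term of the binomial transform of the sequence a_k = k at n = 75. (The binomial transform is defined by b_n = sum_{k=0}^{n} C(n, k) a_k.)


With a_k = k, b_n = sum_{k=0}^{n} C(n, k) k. Using k * C(n, k) = n * C(n-1, k-1) gives b_n = n * sum_{k>=1} C(n-1, k-1) = n * 2^(n-1).
For n = 75: 75 * 2^74 = 75 * 18889465931478580854784 = 1416709944860893564108800.

1416709944860893564108800


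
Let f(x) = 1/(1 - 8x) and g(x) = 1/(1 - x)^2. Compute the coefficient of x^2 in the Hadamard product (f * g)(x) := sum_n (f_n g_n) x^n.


f has coefficients f_k = 8^k. For g = 1/(1 - x)^2 the coefficient is g_k = C(k + 1, 1) = k + 1. The Hadamard coefficient is (f * g)_k = 8^k * (k + 1).
For k = 2: 8^2 * 3 = 64 * 3 = 192.

192


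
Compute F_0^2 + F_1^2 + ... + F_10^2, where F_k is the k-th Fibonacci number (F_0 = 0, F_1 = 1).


There is a standard identity sum_{k=0}^{N} F_k^2 = F_N * F_{N+1} (proved inductively from the telescoping relation F_k^2 = F_k F_{k+1} - F_{k-1} F_k). Then
sum_{k=0}^{10} F_k^2 = F_10 F_11 - F_0 F_0.
Computing: F_10 = 55, F_11 = 89.
Sum = 55 * 89 = 4895.

4895


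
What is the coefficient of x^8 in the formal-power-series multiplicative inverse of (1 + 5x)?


The inverse is 1/(1 + 5x). Apply the geometric identity 1/(1 - y) = sum_{k>=0} y^k with y = -5x:
1/(1 + 5x) = sum_{k>=0} (-5)^k x^k.
So the coefficient of x^8 is (-5)^8 = 390625.

390625


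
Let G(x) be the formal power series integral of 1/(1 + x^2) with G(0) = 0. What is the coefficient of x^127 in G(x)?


1/(1 + x^2) = sum_{j>=0} (-1)^j x^(2j). Integrating termwise with G(0) = 0:
G(x) = sum_{j>=0} (-1)^j x^(2j+1) / (2j+1) = arctan(x).
Only odd powers are nonzero. For x^127 write 127 = 2*63 + 1, giving
(-1)^63 / 127 = -1/127 = -1/127.

-1/127


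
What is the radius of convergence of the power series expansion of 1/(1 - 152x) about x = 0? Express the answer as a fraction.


Expanding 1/(1 - 152x) = sum_{k>=0} 152^k x^k, the series converges when |152x| < 1, i.e., |x| < 1/152.
So the radius of convergence is 1/152 = 1/152.

1/152


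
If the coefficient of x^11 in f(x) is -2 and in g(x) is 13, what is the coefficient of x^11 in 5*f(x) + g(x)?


Scalar multiplication scales coefficients: 5 * -2 = -10.
Then add the g coefficient: -10 + 13
= 3

3


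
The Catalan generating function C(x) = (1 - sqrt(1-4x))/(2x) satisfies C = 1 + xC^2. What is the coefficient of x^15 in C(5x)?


Substituting x -> 5x scales the n-th coefficient by 5^n, so [x^15] C(5x) = 5^15 * C_15.
C_15 = C(2*15, 15)/(16) = 155117520/16 = 9694845.
So 5^15 * 9694845 = 30517578125 * 9694845 = 295863189697265625.

295863189697265625


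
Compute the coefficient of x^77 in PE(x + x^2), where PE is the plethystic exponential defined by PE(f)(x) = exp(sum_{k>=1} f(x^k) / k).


With f(x) = x + x^2, the exponent is sum_{k>=1} (x^k + x^(2k)) / k = -ln(1 - x) - ln(1 - x^2). Exponentiating:
PE(x + x^2) = 1 / ((1 - x)(1 - x^2)).
This is the generating function for partitions of n into parts of size 1 or 2. The number of 2's can be any j in 0..38, and the rest are 1's, so
[x^77] = floor(77/2) + 1 = 39.

39


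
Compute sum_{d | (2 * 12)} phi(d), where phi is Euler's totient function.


First, 2 * 12 = 24. One classical identity is sum_{d | n} phi(d) = n (each k in [1, n] has a unique gcd with n, and among the k's with gcd(k, n) = n/d there are phi(d) of them). So the sum equals 24. We also verify directly:
Divisors of 24: 1, 2, 3, 4, 6, 8, 12, 24.
phi values: 1, 1, 2, 2, 2, 4, 4, 8.
Sum = 24.

24


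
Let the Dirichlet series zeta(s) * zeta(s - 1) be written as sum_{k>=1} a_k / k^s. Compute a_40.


Convolution gives a_k = sum_{d | k} d * 1 = sum_{d | k} d = sigma(k), the sum of positive divisors of k.
For k = 40, the divisors are 1, 2, 4, 5, 8, 10, 20, 40, so
sigma(40) = 1 + 2 + 4 + 5 + 8 + 10 + 20 + 40 = 90.

90


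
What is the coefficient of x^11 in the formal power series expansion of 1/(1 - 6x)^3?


The general identity 1/(1 - c x)^r = sum_{k>=0} c^k C(k + r - 1, r - 1) x^k follows by substituting y = c x into 1/(1 - y)^r = sum_{k>=0} C(k + r - 1, r - 1) y^k.
For c = 6, r = 3, k = 11:
6^11 * C(13, 2) = 362797056 * 78 = 28298170368.

28298170368


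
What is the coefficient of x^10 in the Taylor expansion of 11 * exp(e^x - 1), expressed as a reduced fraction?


exp(e^x - 1) = sum_{k>=0} Bell_k x^k / k!, where Bell_k is the k-th Bell number.
So the coefficient of x^10 is 11 * Bell_10 / 10!.
Computing: Bell_10 = 115975 and 10! = 3628800, giving
11 * 115975/3628800 = 51029/145152.

51029/145152


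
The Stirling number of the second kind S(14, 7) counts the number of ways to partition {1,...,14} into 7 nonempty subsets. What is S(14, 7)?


Using the explicit formula S(n,k) = (1/k!) sum_{j=0}^{k} (-1)^(k-j) C(k,j) j^n:
S(14, 7) = 49329280
Equivalently, S(n,k) is n! times the coefficient of x^n in the EGF (e^x - 1)^k / k!.

49329280


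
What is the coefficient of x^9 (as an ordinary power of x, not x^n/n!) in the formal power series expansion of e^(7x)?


The exponential series is e^y = sum_{k>=0} y^k / k!. Substituting y = 7x gives
e^(7x) = sum_{k>=0} 7^k x^k / k!.
So the coefficient of x^n is a^n/n! with a = 7, n = 9:
7^9 / 9! = 40353607/362880 = 5764801/51840

5764801/51840


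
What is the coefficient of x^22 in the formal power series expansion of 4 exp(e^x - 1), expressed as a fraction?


exp(e^x - 1) is the exponential generating function for the Bell numbers Bell_k: exp(e^x - 1) = sum_{k>=0} Bell_k x^k / k!.
So the coefficient of x^22 in 4 exp(e^x - 1) is 4 Bell_22 / 22!.
Computing: Bell_22 = 4506715738447323 and 22! = 1124000727777607680000, giving
4 * 4506715738447323/1124000727777607680000 = 88366975263673/5509807489105920000.

88366975263673/5509807489105920000


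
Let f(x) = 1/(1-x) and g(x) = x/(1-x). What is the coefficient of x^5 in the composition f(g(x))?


First simplify the composition: f(g(x)) = 1/(1 - x/(1-x)) = (1-x)/((1-x) - x) = (1-x)/(1-2x).
Now extract the coefficient. Write (1-x)/(1-2x) = 1/(1-2x) - x/(1-2x).
The coefficient of x^n in 1/(1-2x) is 2^n, and in x/(1-2x) is 2^(n-1) (for n >= 1).
So the coefficient of x^5 is 2^5 - 2^4 = 32 - 16 = 16.

16


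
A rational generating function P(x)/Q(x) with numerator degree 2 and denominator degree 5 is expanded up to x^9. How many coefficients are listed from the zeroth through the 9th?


Expanding up to x^9 gives the coefficients for x^0, x^1, ..., x^9.
That is 9 + 1 = 10 coefficients in total.

10


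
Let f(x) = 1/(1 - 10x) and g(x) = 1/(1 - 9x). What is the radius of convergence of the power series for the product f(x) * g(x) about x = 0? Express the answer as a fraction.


The radius of 1/(1 - 10x) is 1/10 (nearest singularity at x = 1/10), and the radius of 1/(1 - 9x) is 1/9.
The product f(x)*g(x) = 1/((1 - 10x)(1 - 9x)) has singularities at both 1/10 and 1/9, so its radius of convergence is the distance to the nearest one:
min(1/10, 1/9) = 1/10.

1/10


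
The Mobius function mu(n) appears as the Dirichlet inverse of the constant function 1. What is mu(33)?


33 = 3 * 11 (all distinct primes).
mu(33) = (-1)^2 = 1

1


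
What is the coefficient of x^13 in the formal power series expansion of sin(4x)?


The Maclaurin series is sin(t) = sum_{k>=0} (-1)^k t^(2k+1) / (2k+1)!, so substituting t = 4x, only odd powers of x are nonzero, with coefficient of x^(2k+1) equal to (-1)^k 4^(2k+1) / (2k+1)!.
Write 13 = 2*6 + 1, giving the coefficient (-1)^6 * 4^13 / 13! = 67108864/6227020800 = 65536/6081075.

65536/6081075


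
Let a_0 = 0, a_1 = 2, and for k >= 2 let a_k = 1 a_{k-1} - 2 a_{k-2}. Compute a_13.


Iterating the recurrence forward:
a_0 = 0
a_1 = 2
a_2 = 1*2 - 2*0 = 2
a_3 = 1*2 - 2*2 = -2
a_4 = 1*-2 - 2*2 = -6
a_5 = 1*-6 - 2*-2 = -2
a_6 = 1*-2 - 2*-6 = 10
a_7 = 1*10 - 2*-2 = 14
a_8 = 1*14 - 2*10 = -6
a_9 = 1*-6 - 2*14 = -34
a_10 = 1*-34 - 2*-6 = -22
a_11 = 1*-22 - 2*-34 = 46
a_12 = 1*46 - 2*-22 = 90
a_13 = 1*90 - 2*46 = -2
So a_13 = -2.

-2


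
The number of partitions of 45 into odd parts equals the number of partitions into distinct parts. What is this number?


Computing partitions of 45 into odd parts (1, 3, 5, ...):
Using the generating function prod_{k>=0} 1/(1-x^(2k+1)),
the count is 2048

2048


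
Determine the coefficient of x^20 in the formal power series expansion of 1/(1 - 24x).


The geometric series identity gives 1/(1 - c x) = sum_{k>=0} c^k x^k, so the coefficient of x^k is c^k.
Here c = 24 and k = 20.
Computing: 24^20 = 4019988717840603673710821376

4019988717840603673710821376


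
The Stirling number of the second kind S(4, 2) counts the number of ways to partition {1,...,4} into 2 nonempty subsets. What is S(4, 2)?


Using the explicit formula S(n,k) = (1/k!) sum_{j=0}^{k} (-1)^(k-j) C(k,j) j^n:
S(4, 2) = 7
Equivalently, S(n,k) is n! times the coefficient of x^n in the EGF (e^x - 1)^k / k!.

7


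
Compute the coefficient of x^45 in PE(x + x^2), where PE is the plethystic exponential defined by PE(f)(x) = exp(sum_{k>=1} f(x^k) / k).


With f(x) = x + x^2, the exponent is sum_{k>=1} (x^k + x^(2k)) / k = -ln(1 - x) - ln(1 - x^2). Exponentiating:
PE(x + x^2) = 1 / ((1 - x)(1 - x^2)).
This is the generating function for partitions of n into parts of size 1 or 2. The number of 2's can be any j in 0..22, and the rest are 1's, so
[x^45] = floor(45/2) + 1 = 23.

23


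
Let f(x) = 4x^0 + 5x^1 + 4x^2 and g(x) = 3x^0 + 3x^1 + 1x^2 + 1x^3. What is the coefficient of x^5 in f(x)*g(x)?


Cauchy product at x^5:
4*1
= 4

4


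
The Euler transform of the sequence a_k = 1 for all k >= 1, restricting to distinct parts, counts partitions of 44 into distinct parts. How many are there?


Partitions of 44 into distinct parts can be computed via generating function.
Product (1+x)(1+x^2)(1+x^3)...
The coefficient of x^44 = 1816

1816


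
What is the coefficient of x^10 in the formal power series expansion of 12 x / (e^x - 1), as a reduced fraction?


The exponential generating function for Bernoulli numbers is
x / (e^x - 1) = sum_{k>=0} B_k x^k / k!.
So the coefficient of x^10 in 12 x / (e^x - 1) is 12 B_10 / 10!.
Computing: B_10 = 5/66, 10! = 3628800, giving
12 * 5/66 / 3628800 = 1/3991680.

1/3991680


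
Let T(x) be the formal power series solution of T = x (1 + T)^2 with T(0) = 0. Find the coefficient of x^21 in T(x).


Apply the Lagrange inversion formula: if T = x * phi(T) with phi(t) = (1 + t)^2, then [x^n] T = (1/n) [t^(n-1)] phi(t)^n = (1/n) [t^(n-1)] (1 + t)^(2n) = (1/n) C(2n, n-1).
Using the identity C(2n, n-1) = C(2n, n) * n / (n+1), the unscaled factor equals C(2n, n) / (n+1) = C_n, the n-th Catalan number.
For n = 21: C_21 = C(42, 21) / 22 = 538257874440/22 = 24466267020 = 24466267020.

24466267020


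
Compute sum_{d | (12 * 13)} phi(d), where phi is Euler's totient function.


First, 12 * 13 = 156. One classical identity is sum_{d | n} phi(d) = n (each k in [1, n] has a unique gcd with n, and among the k's with gcd(k, n) = n/d there are phi(d) of them). So the sum equals 156. We also verify directly:
Divisors of 156: 1, 2, 3, 4, 6, 12, 13, 26, 39, 52, 78, 156.
phi values: 1, 1, 2, 2, 2, 4, 12, 12, 24, 24, 24, 48.
Sum = 156.

156


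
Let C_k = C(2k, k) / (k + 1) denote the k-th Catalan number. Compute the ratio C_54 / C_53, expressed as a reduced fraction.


Using C_k = (2k)! / (k! (k+1)!), the ratio C_{k+1}/C_k simplifies to
C_{k+1}/C_k = [(2k+2)! / ((k+1)! (k+2)!)] * [k! (k+1)! / (2k)!]
 = (2k+2)(2k+1) / ((k+1)(k+2)) = 2(2k+1) / (k+2).
For k = 53: 2(2*53 + 1) / (53 + 2) = 214/55 = 214/55.

214/55


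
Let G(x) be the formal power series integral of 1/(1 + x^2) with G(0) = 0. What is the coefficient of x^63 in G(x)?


1/(1 + x^2) = sum_{j>=0} (-1)^j x^(2j). Integrating termwise with G(0) = 0:
G(x) = sum_{j>=0} (-1)^j x^(2j+1) / (2j+1) = arctan(x).
Only odd powers are nonzero. For x^63 write 63 = 2*31 + 1, giving
(-1)^31 / 63 = -1/63 = -1/63.

-1/63


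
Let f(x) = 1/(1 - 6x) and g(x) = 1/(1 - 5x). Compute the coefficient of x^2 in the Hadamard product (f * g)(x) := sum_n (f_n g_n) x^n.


f has coefficients f_k = 6^k and g has coefficients g_k = 5^k, so the Hadamard product has coefficient (f*g)_k = 6^k * 5^k = 30^k.
For k = 2: 30^2 = 900.

900


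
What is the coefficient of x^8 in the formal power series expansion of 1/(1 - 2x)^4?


The general identity 1/(1 - c x)^r = sum_{k>=0} c^k C(k + r - 1, r - 1) x^k follows by substituting y = c x into 1/(1 - y)^r = sum_{k>=0} C(k + r - 1, r - 1) y^k.
For c = 2, r = 4, k = 8:
2^8 * C(11, 3) = 256 * 165 = 42240.

42240


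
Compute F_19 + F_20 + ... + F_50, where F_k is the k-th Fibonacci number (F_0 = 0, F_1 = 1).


Use the identity sum_{k=0}^{N} F_k = F_{N+2} - 1 (which follows from F_{k+2} - F_{k+1} = F_k). Then
sum_{k=19}^{50} F_k = (F_{52} - 1) - (F_{20} - 1) = F_{52} - F_{20}.
Computing: F_{52} = 32951280099, F_{20} = 6765, so
Sum = 32951280099 - 6765 = 32951273334.

32951273334


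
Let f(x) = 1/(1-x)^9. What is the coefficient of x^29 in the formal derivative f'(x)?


Differentiate: d/dx [ 1/(1-x)^r ] = r / (1-x)^(r+1).
Here r = 9, so f'(x) = 9 / (1-x)^10.
The expansion of 1/(1-x)^(r+1) has coefficient of x^n equal to C(n+r, r).
So the coefficient of x^29 in f'(x) is
9 * C(38, 9) = 9 * 163011640 = 1467104760

1467104760


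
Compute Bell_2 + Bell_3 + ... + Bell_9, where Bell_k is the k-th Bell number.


Recall Bell_k counts set partitions of a k-set (with Bell_0 = 1 by convention).
Bell_2 through Bell_9: 2, 5, 15, 52, 203, 877, 4140, 21147
Sum = 2 + 5 + 15 + 52 + 203 + 877 + 4140 + 21147 = 26441.

26441


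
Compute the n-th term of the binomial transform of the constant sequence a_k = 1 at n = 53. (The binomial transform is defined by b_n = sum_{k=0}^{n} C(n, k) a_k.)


With a_k = 1 for all k, b_n = sum_{k=0}^{n} C(n, k) = 2^n by the binomial theorem.
For n = 53: 2^53 = 9007199254740992.

9007199254740992


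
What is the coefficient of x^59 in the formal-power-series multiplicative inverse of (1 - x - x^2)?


Let the inverse be f(x) = sum_{k>=0} a_k x^k. From f(x) * (1 - x - x^2) = 1 and matching coefficients:
 x^0: a_0 = 1.
 x^1: a_1 - a_0 = 0, so a_1 = 1.
 x^k (k >= 2): a_k - a_{k-1} - a_{k-2} = 0, i.e. a_k = a_{k-1} + a_{k-2}.
This is the Fibonacci-type recurrence shifted so that a_0 = a_1 = 1.
Iterating: a_0=1, a_1=1, a_2=2, a_3=3, a_4=5, a_5=8, a_6=13, a_7=21, a_8=34, a_9=55, ...
a_59 = 1548008755920.

1548008755920


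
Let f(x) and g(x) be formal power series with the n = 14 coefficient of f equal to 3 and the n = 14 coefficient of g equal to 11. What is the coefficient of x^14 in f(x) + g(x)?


Addition of formal power series is termwise.
The coefficient of x^14 in f + g = 3 + 11
= 14

14


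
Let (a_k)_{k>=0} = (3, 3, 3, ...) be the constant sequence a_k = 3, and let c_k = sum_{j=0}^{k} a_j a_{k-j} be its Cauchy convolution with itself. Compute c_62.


Since a_j = 3 for all j >= 0, the convolution sum becomes
c_k = sum_{j=0}^{k} 3 * 3 = 9 * (k + 1).
Equivalently, the generating function of (a_k) is 3/(1 - x) and its square is 9/(1 - x)^2 = sum_{k>=0} 9(k + 1) x^k.
For k = 62: 9 * 63 = 567.

567


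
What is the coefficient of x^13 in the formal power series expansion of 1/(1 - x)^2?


The expansion 1/(1 - x)^r = sum_{k>=0} C(k + r - 1, r - 1) x^k follows from the multiset / negative-binomial theorem (or from repeated differentiation of the geometric series).
For r = 2 and k = 13:
C(14, 1) = 87178291200 / (1 * 6227020800) = 14.

14


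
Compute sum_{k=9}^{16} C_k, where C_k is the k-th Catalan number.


C_9 through C_16: 4862, 16796, 58786, 208012, 742900, 2674440, 9694845, 35357670
Sum = 4862 + 16796 + 58786 + 208012 + 742900 + 2674440 + 9694845 + 35357670
= 48758311

48758311


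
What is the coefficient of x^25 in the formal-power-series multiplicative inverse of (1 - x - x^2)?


Let the inverse be f(x) = sum_{k>=0} a_k x^k. From f(x) * (1 - x - x^2) = 1 and matching coefficients:
 x^0: a_0 = 1.
 x^1: a_1 - a_0 = 0, so a_1 = 1.
 x^k (k >= 2): a_k - a_{k-1} - a_{k-2} = 0, i.e. a_k = a_{k-1} + a_{k-2}.
This is the Fibonacci-type recurrence shifted so that a_0 = a_1 = 1.
Iterating: a_0=1, a_1=1, a_2=2, a_3=3, a_4=5, a_5=8, a_6=13, a_7=21, a_8=34, a_9=55, ...
a_25 = 121393.

121393


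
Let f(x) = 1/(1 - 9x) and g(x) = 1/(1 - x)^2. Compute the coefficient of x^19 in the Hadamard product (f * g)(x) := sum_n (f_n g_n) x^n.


f has coefficients f_k = 9^k. For g = 1/(1 - x)^2 the coefficient is g_k = C(k + 1, 1) = k + 1. The Hadamard coefficient is (f * g)_k = 9^k * (k + 1).
For k = 19: 9^19 * 20 = 1350851717672992089 * 20 = 27017034353459841780.

27017034353459841780


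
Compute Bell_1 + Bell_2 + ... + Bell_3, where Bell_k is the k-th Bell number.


Recall Bell_k counts set partitions of a k-set (with Bell_0 = 1 by convention).
Bell_1 through Bell_3: 1, 2, 5
Sum = 1 + 2 + 5 = 8.

8


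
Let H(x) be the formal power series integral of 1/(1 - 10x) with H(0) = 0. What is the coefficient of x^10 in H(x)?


1/(1 - 10x) = sum_{k>=0} 10^k x^k. Integrating termwise with H(0) = 0:
H(x) = sum_{k>=0} 10^k x^(k+1) / (k+1) = sum_{m>=1} 10^(m-1) x^m / m.
For m = 10: 10^9/10 = 1000000000/10 = 100000000.

100000000


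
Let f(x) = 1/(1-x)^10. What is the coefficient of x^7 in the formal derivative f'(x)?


Differentiate: d/dx [ 1/(1-x)^r ] = r / (1-x)^(r+1).
Here r = 10, so f'(x) = 10 / (1-x)^11.
The expansion of 1/(1-x)^(r+1) has coefficient of x^n equal to C(n+r, r).
So the coefficient of x^7 in f'(x) is
10 * C(17, 10) = 10 * 19448 = 194480

194480


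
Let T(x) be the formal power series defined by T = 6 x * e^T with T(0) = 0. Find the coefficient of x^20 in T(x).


Apply the Lagrange inversion formula: if T = 6 x * phi(T) with phi(t) = e^t, then
[x^n] T = 6^n * (1/n) [t^(n-1)] phi(t)^n = 6^n * (1/n) [t^(n-1)] e^(n t) = 6^n * (1/n) * n^(n-1) / (n-1)! = 6^n * n^(n-1) / n!.
When c = 1 this is the Cayley count of rooted labeled trees on n vertices, divided by n!.
For n = 20: 6^20 * 20^19 / 20! = 3656158440062976 * 5242880000000000000000000/2432902008176640000 = 17832200896512000000000000000/2263261.

17832200896512000000000000000/2263261


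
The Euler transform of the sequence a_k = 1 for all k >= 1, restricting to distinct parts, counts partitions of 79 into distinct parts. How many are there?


Partitions of 79 into distinct parts can be computed via generating function.
Product (1+x)(1+x^2)(1+x^3)...
The coefficient of x^79 = 70488

70488


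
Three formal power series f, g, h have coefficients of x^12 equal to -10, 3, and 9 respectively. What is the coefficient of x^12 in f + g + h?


Series addition is componentwise:
-10 + 3 + 9
= 2

2


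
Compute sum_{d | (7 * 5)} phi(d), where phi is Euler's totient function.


First, 7 * 5 = 35. One classical identity is sum_{d | n} phi(d) = n (each k in [1, n] has a unique gcd with n, and among the k's with gcd(k, n) = n/d there are phi(d) of them). So the sum equals 35. We also verify directly:
Divisors of 35: 1, 5, 7, 35.
phi values: 1, 4, 6, 24.
Sum = 35.

35


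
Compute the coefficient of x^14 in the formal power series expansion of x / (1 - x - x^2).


Let f(x) = sum_{k>=0} a_k x^k. Multiplying f(x) * (1 - x - x^2) = x and matching coefficients gives a_0 = 0, a_1 = 1, and a_k = a_{k-1} + a_{k-2} for k >= 2. These are the Fibonacci numbers F_k.
Iterating from F_0 = 0, F_1 = 1:
F_0=0, F_1=1, F_2=1, F_3=2, F_4=3, F_5=5, F_6=8, F_7=13, F_8=21, F_9=34, ...
F_14 = 377.

377


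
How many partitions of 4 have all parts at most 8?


Using the generating function (1-x)^(-1)(1-x^2)^(-1)...(1-x^8)^(-1),
the coefficient of x^4 counts these restricted partitions.
Result = 5

5


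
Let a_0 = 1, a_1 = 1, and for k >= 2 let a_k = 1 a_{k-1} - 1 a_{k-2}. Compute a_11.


Iterating the recurrence forward:
a_0 = 1
a_1 = 1
a_2 = 1*1 - 1*1 = 0
a_3 = 1*0 - 1*1 = -1
a_4 = 1*-1 - 1*0 = -1
a_5 = 1*-1 - 1*-1 = 0
a_6 = 1*0 - 1*-1 = 1
a_7 = 1*1 - 1*0 = 1
a_8 = 1*1 - 1*1 = 0
a_9 = 1*0 - 1*1 = -1
a_10 = 1*-1 - 1*0 = -1
a_11 = 1*-1 - 1*-1 = 0
So a_11 = 0.

0


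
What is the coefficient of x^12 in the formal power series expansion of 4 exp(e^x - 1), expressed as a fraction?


exp(e^x - 1) is the exponential generating function for the Bell numbers Bell_k: exp(e^x - 1) = sum_{k>=0} Bell_k x^k / k!.
So the coefficient of x^12 in 4 exp(e^x - 1) is 4 Bell_12 / 12!.
Computing: Bell_12 = 4213597 and 12! = 479001600, giving
4 * 4213597/479001600 = 4213597/119750400.

4213597/119750400


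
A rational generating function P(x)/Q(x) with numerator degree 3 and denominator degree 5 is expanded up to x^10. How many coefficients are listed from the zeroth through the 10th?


Expanding up to x^10 gives the coefficients for x^0, x^1, ..., x^10.
That is 10 + 1 = 11 coefficients in total.

11


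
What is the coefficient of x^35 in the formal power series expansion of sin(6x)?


The Maclaurin series is sin(t) = sum_{k>=0} (-1)^k t^(2k+1) / (2k+1)!, so substituting t = 6x, only odd powers of x are nonzero, with coefficient of x^(2k+1) equal to (-1)^k 6^(2k+1) / (2k+1)!.
Write 35 = 2*17 + 1, giving the coefficient (-1)^17 * 6^35 / 35! = -1719070799748422591028658176/10333147966386144929666651337523200000000 = -27894275208/167669460258147894921875.

-27894275208/167669460258147894921875


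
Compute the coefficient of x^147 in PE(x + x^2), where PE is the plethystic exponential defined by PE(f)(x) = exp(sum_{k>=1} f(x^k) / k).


With f(x) = x + x^2, the exponent is sum_{k>=1} (x^k + x^(2k)) / k = -ln(1 - x) - ln(1 - x^2). Exponentiating:
PE(x + x^2) = 1 / ((1 - x)(1 - x^2)).
This is the generating function for partitions of n into parts of size 1 or 2. The number of 2's can be any j in 0..73, and the rest are 1's, so
[x^147] = floor(147/2) + 1 = 74.

74


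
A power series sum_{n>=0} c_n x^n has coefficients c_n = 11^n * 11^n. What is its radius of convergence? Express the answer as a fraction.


By the root test (Cauchy-Hadamard), the radius is R = 1 / limsup_n |c_n|^(1/n).
Here |c_n|^(1/n) = (11^n * 11^n)^(1/n) = 11 * 11 = 121 for all n.
So R = 1/121 = 1/121.

1/121


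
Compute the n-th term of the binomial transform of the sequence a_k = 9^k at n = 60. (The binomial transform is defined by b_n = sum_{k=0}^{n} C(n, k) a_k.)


With a_k = 9^k, b_n = sum_{k=0}^{n} C(n, k) 9^k = (1 + 9)^n by the binomial theorem.
For n = 60: (1 + 9)^60 = 10^60 = 1000000000000000000000000000000000000000000000000000000000000.

1000000000000000000000000000000000000000000000000000000000000


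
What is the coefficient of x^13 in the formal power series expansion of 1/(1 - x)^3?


The negative binomial / multiset identity is
1/(1 - x)^r = sum_{k>=0} C(k + r - 1, r - 1) x^k.
Here r = 3 and k = 13, so the coefficient is
C(13 + 2, 2) = C(15, 2)
= 105

105
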